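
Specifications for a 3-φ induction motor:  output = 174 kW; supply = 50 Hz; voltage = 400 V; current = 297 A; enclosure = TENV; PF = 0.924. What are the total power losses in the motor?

P_in = √3·V·I·cosφ = 1.732×400×297×0.924 = 190124 W
P_out = 174000 W
Losses = P_in − P_out = 190124 − 174000 = 16124 W

16100 W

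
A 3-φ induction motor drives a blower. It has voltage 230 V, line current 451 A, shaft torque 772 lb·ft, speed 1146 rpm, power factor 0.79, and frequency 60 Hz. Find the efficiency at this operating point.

τ = 772 lb·ft × 1.356 = 1047 N·m
ω = 2π × 1146/60 = 120 rad/s; P_out = τω = 1047 × 120 = 125640 W
P_in = √3·V_L·I_L·cosφ = 1.732 × 230 × 451 × 0.79 = 141932 W
η = P_out / P_in = 125640 / 141932 = 0.885 = 88.5%

88.5 %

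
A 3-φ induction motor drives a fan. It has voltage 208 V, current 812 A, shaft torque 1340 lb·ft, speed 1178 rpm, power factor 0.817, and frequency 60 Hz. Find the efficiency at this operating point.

93.8 %

τ = 1340 lb·ft × 1.356 = 1817 N·m
ω = 2π × 1178/60 = 123.4 rad/s; P_out = τω = 1817 × 123.4 = 224218 W
P_in = √3·V_L·I_L·cosφ = 1.732 × 208 × 812 × 0.817 = 238995 W
η = P_out / P_in = 224218 / 238995 = 0.938 = 93.8%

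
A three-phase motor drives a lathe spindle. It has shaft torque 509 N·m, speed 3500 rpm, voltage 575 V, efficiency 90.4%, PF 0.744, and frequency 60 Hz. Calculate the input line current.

ω = 2π×3500/60 = 366.5 rad/s; P_out = τω = 509 × 366.5 = 186549 W
P_in = P_out / η = 186549 / 0.904 = 206360 W
I_L = P_in / (√3·V_L·cosφ) = 206360 / (1.732 × 575 × 0.744) = 279 A

279 A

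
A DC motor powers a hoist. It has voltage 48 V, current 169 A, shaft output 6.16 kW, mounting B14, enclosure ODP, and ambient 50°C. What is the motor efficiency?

P_out = 6.16 kW = 6160 W
P_in = V·I = 48 × 169 = 8112 W
η = P_out / P_in = 6160 / 8112 = 0.759 = 75.9%

75.9 %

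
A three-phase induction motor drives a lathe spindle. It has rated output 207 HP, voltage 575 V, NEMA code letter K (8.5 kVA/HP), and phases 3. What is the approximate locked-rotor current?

1770 A

S_LR = 8.5 × 207 = 1759.5 kVA
I_LR = S_LR/(√3·V_L) = 1759500/(1.732×575) = 1770 A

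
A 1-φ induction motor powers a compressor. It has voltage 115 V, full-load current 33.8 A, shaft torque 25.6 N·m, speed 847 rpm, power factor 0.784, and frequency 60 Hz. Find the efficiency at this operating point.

ω = 2π × 847/60 = 88.7 rad/s; P_out = τω = 25.6 × 88.7 = 2271 W
P_in = V·I·cosφ = 115 × 33.8 × 0.784 = 3047 W
η = P_out / P_in = 2271 / 3047 = 0.745 = 74.5%

74.5 %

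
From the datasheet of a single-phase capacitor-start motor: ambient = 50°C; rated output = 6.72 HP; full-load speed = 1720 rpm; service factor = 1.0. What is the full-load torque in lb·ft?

20.5 lb·ft

P_out = 6.72 × 746 = 5013 W
ω = 2π × 1720/60 = 180.1 rad/s
τ = P_out/ω = 5013/180.1 = 27.83 N·m
In lb·ft: 27.83/1.356 = 20.5 lb·ft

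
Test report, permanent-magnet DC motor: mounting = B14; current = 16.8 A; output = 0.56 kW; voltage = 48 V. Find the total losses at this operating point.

246 W

P_in = V·I = 48×16.8 = 806 W
P_out = 560 W
Losses = P_in − P_out = 806 − 560 = 246 W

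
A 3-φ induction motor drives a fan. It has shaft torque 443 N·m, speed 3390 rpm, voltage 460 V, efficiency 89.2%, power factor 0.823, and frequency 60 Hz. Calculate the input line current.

269 A

ω = 2π×3390/60 = 355 rad/s; P_out = τω = 443 × 355 = 157265 W
P_in = P_out / η = 157265 / 0.892 = 176306 W
I_L = P_in / (√3·V_L·cosφ) = 176306 / (1.732 × 460 × 0.823) = 269 A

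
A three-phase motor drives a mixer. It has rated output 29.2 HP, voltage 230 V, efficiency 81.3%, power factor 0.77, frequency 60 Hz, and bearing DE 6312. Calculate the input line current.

P_out = 29.2 × 746 = 21783 W
P_in = P_out / η = 21783 / 0.813 = 26793 W
I_L = P_in / (√3·V_L·cosφ) = 26793 / (1.732 × 230 × 0.77) = 87.3 A

87.3 A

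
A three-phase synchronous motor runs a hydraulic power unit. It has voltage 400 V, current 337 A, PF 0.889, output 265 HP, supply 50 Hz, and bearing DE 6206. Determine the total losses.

9.87 kW

P_in = √3·V·I·cosφ = 1.732×400×337×0.889 = 207558 W
P_out = 265×746 = 197690 W
Losses = P_in − P_out = 207558 − 197690 = 9868 W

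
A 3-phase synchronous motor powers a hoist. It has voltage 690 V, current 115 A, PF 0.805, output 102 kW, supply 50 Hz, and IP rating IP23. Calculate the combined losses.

P_in = √3·V·I·cosφ = 1.732×690×115×0.805 = 110635 W
P_out = 102000 W
Losses = P_in − P_out = 110635 − 102000 = 8635 W

8640 W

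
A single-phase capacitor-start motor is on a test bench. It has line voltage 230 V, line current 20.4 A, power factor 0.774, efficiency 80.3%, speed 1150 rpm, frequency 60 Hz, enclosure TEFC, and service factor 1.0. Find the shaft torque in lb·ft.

P_in = V·I·cosφ = 230 × 20.4 × 0.774 = 3632 W
P_out = η·P_in = 0.803 × 3632 = 2916 W
n = 1150 rpm
ω = 2π×1150/60 = 120.4 rad/s
τ = P_out/ω = 2916/120.4 = 24.22 N·m
In lb·ft: 24.22/1.356 = 17.9 lb·ft

17.9 lb·ft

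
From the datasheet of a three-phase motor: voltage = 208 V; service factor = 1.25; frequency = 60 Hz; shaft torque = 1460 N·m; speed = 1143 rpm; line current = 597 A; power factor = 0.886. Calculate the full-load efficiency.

ω = 2π × 1143/60 = 119.7 rad/s; P_out = τω = 1460 × 119.7 = 174762 W
P_in = √3·V_L·I_L·cosφ = 1.732 × 208 × 597 × 0.886 = 190555 W
η = P_out / P_in = 174762 / 190555 = 0.917 = 91.7%

91.7 %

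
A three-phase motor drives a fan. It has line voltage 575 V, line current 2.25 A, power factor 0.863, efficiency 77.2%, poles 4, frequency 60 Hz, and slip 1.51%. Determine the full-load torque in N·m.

8.04 N·m

P_in = √3·V·I·cosφ = 1.732 × 575 × 2.25 × 0.863 = 1934 W
P_out = η·P_in = 0.772 × 1934 = 1493 W
n_s = 120×60/4 = 1800 rpm; n = 1800×(1−0.0151) = 1773 rpm
ω = 2π×1773/60 = 185.7 rad/s
τ = P_out/ω = 1493/185.7 = 8.04 N·m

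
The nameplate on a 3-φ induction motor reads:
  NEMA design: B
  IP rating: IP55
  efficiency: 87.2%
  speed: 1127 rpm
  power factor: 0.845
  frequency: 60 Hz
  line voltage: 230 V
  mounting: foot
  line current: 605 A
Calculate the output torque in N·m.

1500 N·m

P_in = √3·V·I·cosφ = 1.732 × 230 × 605 × 0.845 = 203652 W
P_out = η·P_in = 0.872 × 203652 = 177585 W
n = 1127 rpm
ω = 2π×1127/60 = 118 rad/s
τ = P_out/ω = 177585/118 = 1500 N·m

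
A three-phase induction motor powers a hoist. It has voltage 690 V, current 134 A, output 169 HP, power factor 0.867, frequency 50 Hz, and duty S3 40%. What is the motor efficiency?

P_out = 169 × 746 = 126074 W
P_in = √3·V_L·I_L·cosφ = 1.732 × 690 × 134 × 0.867 = 138842 W
η = P_out / P_in = 126074 / 138842 = 0.908 = 90.8%

90.8 %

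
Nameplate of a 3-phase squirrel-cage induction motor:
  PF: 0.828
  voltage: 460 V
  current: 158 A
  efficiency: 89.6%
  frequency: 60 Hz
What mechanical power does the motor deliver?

93.4 kW

P_in = √3·V·I·cosφ = 1.732 × 460 × 158 × 0.828 = 104230 W
P_out = η·P_in = 0.896 × 104230 = 93390 W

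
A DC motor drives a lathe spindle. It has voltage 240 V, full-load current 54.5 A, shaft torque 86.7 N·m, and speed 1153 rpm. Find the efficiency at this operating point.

80.0 %

ω = 2π × 1153/60 = 120.7 rad/s; P_out = τω = 86.7 × 120.7 = 10465 W
P_in = V·I = 240 × 54.5 = 13080 W
η = P_out / P_in = 10465 / 13080 = 0.800 = 80.0%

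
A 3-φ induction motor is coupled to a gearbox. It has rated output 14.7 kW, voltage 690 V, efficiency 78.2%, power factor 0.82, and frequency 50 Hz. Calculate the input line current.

19.2 A

P_out = 14.7 kW = 14700 W
P_in = P_out / η = 14700 / 0.782 = 18798 W
I_L = P_in / (√3·V_L·cosφ) = 18798 / (1.732 × 690 × 0.82) = 19.2 A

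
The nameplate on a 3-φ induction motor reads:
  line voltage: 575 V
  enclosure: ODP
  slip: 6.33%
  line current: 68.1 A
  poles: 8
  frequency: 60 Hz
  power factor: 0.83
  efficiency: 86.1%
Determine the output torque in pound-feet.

P_in = √3·V·I·cosφ = 1.732 × 575 × 68.1 × 0.83 = 56291 W
P_out = η·P_in = 0.861 × 56291 = 48467 W
n_s = 120×60/8 = 900 rpm; n = 900×(1−0.0633) = 843 rpm
ω = 2π×843/60 = 88.28 rad/s
τ = P_out/ω = 48467/88.28 = 549 N·m
In lb·ft: 549/1.356 = 405 lb·ft

405 lb·ft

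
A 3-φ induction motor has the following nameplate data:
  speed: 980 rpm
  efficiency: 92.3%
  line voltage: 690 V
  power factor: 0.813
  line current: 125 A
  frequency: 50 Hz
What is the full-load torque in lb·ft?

P_in = √3·V·I·cosφ = 1.732 × 690 × 125 × 0.813 = 121450 W
P_out = η·P_in = 0.923 × 121450 = 112098 W
n = 980 rpm
ω = 2π×980/60 = 102.6 rad/s
τ = P_out/ω = 112098/102.6 = 1093 N·m
In lb·ft: 1093/1.356 = 806 lb·ft

806 lb·ft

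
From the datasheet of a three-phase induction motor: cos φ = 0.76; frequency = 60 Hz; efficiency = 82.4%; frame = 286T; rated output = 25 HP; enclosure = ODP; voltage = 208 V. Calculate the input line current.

P_out = 25 × 746 = 18650 W
P_in = P_out / η = 18650 / 0.824 = 22633 W
I_L = P_in / (√3·V_L·cosφ) = 22633 / (1.732 × 208 × 0.76) = 82.7 A

82.7 A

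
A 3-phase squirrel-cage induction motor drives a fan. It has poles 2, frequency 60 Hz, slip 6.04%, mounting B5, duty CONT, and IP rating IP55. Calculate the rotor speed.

3383 rpm

n_s = 120f/p = 120×60/2 = 3600 rpm
n = n_s(1 − s) = 3600 × (1 − 0.0604) = 3383 rpm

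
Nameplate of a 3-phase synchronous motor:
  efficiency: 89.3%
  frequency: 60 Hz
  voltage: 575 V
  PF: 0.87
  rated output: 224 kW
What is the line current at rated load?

290 A

P_out = 224 kW = 224000 W
P_in = P_out / η = 224000 / 0.893 = 250840 W
I_L = P_in / (√3·V_L·cosφ) = 250840 / (1.732 × 575 × 0.87) = 290 A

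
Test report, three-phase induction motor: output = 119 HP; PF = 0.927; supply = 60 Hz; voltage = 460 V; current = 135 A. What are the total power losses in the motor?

P_in = √3·V·I·cosφ = 1.732×460×135×0.927 = 99706 W
P_out = 119×746 = 88774 W
Losses = P_in − P_out = 99706 − 88774 = 10932 W

10900 W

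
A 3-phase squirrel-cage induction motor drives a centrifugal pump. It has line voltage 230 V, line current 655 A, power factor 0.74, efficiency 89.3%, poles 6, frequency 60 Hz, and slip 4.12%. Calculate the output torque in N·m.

1430 N·m

P_in = √3·V·I·cosφ = 1.732 × 230 × 655 × 0.74 = 193085 W
P_out = η·P_in = 0.893 × 193085 = 172425 W
n_s = 120×60/6 = 1200 rpm; n = 1200×(1−0.0412) = 1151 rpm
ω = 2π×1151/60 = 120.5 rad/s
τ = P_out/ω = 172425/120.5 = 1430 N·m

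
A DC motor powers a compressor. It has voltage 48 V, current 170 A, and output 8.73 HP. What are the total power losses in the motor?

1650 W

P_in = V·I = 48×170 = 8160 W
P_out = 8.73×746 = 6513 W
Losses = P_in − P_out = 8160 − 6513 = 1647 W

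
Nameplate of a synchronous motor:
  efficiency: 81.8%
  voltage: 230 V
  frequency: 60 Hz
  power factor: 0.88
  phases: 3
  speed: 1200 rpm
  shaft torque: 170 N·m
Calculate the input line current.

74.5 A

ω = 2π×1200/60 = 125.7 rad/s; P_out = τω = 170 × 125.7 = 21369 W
P_in = P_out / η = 21369 / 0.818 = 26123 W
I_L = P_in / (√3·V_L·cosφ) = 26123 / (1.732 × 230 × 0.88) = 74.5 A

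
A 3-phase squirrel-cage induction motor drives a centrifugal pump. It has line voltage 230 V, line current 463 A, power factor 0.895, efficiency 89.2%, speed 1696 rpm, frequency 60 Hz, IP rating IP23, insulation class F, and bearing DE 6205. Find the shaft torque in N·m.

829 N·m

P_in = √3·V·I·cosφ = 1.732 × 230 × 463 × 0.895 = 165074 W
P_out = η·P_in = 0.892 × 165074 = 147246 W
n = 1696 rpm
ω = 2π×1696/60 = 177.6 rad/s
τ = P_out/ω = 147246/177.6 = 829 N·m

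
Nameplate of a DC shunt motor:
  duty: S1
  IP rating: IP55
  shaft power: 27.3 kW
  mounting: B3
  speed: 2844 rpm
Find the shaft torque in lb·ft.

ω = 2π × 2844/60 = 297.8 rad/s
τ = P/ω = 27300/297.8 = 91.67 N·m
In lb·ft: 91.67/1.356 = 67.6 lb·ft

67.6 lb·ft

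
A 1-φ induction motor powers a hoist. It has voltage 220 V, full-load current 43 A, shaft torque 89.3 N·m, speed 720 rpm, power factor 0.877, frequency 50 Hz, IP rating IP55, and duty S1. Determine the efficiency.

ω = 2π × 720/60 = 75.4 rad/s; P_out = τω = 89.3 × 75.4 = 6733 W
P_in = V·I·cosφ = 220 × 43 × 0.877 = 8296 W
η = P_out / P_in = 6733 / 8296 = 0.812 = 81.2%

81.2 %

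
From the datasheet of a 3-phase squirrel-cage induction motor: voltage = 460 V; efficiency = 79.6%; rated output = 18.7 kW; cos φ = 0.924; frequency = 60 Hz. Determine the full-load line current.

31.9 A

P_out = 18.7 kW = 18700 W
P_in = P_out / η = 18700 / 0.796 = 23492 W
I_L = P_in / (√3·V_L·cosφ) = 23492 / (1.732 × 460 × 0.924) = 31.9 A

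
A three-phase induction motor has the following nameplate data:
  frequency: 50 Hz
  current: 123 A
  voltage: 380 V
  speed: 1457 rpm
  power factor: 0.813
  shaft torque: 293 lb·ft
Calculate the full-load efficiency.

92.1 %

τ = 293 lb·ft × 1.356 = 397.3 N·m
ω = 2π × 1457/60 = 152.6 rad/s; P_out = τω = 397.3 × 152.6 = 60628 W
P_in = √3·V_L·I_L·cosφ = 1.732 × 380 × 123 × 0.813 = 65815 W
η = P_out / P_in = 60628 / 65815 = 0.921 = 92.1%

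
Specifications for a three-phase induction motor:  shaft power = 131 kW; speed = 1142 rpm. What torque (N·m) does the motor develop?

ω = 2π × 1142/60 = 119.6 rad/s
τ = P/ω = 131000/119.6 = 1100 N·m

1100 N·m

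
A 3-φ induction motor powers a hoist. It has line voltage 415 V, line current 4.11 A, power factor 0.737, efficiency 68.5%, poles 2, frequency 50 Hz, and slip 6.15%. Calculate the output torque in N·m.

5.06 N·m

P_in = √3·V·I·cosφ = 1.732 × 415 × 4.11 × 0.737 = 2177 W
P_out = η·P_in = 0.685 × 2177 = 1491 W
n_s = 120×50/2 = 3000 rpm; n = 3000×(1−0.0615) = 2816 rpm
ω = 2π×2816/60 = 294.9 rad/s
τ = P_out/ω = 1491/294.9 = 5.06 N·m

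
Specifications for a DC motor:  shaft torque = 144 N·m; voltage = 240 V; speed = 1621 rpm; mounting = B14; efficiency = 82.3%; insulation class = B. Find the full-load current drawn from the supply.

ω = 2π×1621/60 = 169.8 rad/s; P_out = τω = 144 × 169.8 = 24451 W
P_in = P_out / η = 24451 / 0.823 = 29710 W
I = P_in / V = 29710 / 240 = 124 A

124 A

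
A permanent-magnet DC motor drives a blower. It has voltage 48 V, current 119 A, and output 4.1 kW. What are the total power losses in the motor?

1.61 kW

P_in = V·I = 48×119 = 5712 W
P_out = 4100 W
Losses = P_in − P_out = 5712 − 4100 = 1612 W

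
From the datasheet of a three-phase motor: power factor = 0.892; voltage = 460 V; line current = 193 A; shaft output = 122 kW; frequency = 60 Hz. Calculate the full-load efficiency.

88.9 %

P_out = 122 kW = 122000 W
P_in = √3·V_L·I_L·cosφ = 1.732 × 460 × 193 × 0.892 = 137160 W
η = P_out / P_in = 122000 / 137160 = 0.889 = 88.9%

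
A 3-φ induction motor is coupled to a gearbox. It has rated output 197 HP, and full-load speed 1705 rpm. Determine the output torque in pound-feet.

P_out = 197 × 746 = 146962 W
ω = 2π × 1705/60 = 178.5 rad/s
τ = P_out/ω = 146962/178.5 = 823.3 N·m
In lb·ft: 823.3/1.356 = 607 lb·ft

607 lb·ft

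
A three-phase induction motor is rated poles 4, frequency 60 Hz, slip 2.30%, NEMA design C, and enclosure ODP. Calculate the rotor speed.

n_s = 120f/p = 120×60/4 = 1800 rpm
n = n_s(1 − s) = 1800 × (1 − 0.023) = 1759 rpm

1759 rpm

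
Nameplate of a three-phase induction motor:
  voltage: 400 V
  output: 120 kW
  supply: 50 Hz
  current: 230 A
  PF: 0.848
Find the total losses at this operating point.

P_in = √3·V·I·cosφ = 1.732×400×230×0.848 = 135124 W
P_out = 120000 W
Losses = P_in − P_out = 135124 − 120000 = 15124 W

15.1 kW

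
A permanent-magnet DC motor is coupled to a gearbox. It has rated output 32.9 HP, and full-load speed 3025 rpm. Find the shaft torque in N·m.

P_out = 32.9 × 746 = 24543 W
ω = 2π × 3025/60 = 316.8 rad/s
τ = P_out/ω = 24543/316.8 = 77.5 N·m

77.5 N·m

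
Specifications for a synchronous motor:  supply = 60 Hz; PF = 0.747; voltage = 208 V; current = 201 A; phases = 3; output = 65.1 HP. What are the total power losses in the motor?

P_in = √3·V·I·cosφ = 1.732×208×201×0.747 = 54091 W
P_out = 65.1×746 = 48565 W
Losses = P_in − P_out = 54091 − 48565 = 5526 W

5.53 kW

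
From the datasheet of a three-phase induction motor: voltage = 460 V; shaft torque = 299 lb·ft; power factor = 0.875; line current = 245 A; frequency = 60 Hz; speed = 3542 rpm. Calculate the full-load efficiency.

88.0 %

τ = 299 lb·ft × 1.356 = 405.4 N·m
ω = 2π × 3542/60 = 370.9 rad/s; P_out = τω = 405.4 × 370.9 = 150363 W
P_in = √3·V_L·I_L·cosφ = 1.732 × 460 × 245 × 0.875 = 170797 W
η = P_out / P_in = 150363 / 170797 = 0.880 = 88.0%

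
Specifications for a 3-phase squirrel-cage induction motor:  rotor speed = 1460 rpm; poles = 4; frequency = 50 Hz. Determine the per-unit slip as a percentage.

2.67 %

n_s = 120f/p = 120×50/4 = 1500 rpm
s = (n_s − n)/n_s = (1500 − 1460)/1500 = 0.0267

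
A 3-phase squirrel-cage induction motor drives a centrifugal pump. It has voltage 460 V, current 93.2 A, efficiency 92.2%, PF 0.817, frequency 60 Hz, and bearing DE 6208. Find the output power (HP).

P_in = √3·V·I·cosφ = 1.732 × 460 × 93.2 × 0.817 = 60666 W
P_out = η·P_in = 0.922 × 60666 = 55934 W
= 55934/746 = 75 HP

75 HP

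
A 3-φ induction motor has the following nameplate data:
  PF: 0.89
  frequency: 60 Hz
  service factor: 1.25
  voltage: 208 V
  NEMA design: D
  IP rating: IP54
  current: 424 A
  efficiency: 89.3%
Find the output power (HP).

163 HP

P_in = √3·V·I·cosφ = 1.732 × 208 × 424 × 0.89 = 135946 W
P_out = η·P_in = 0.893 × 135946 = 121400 W
= 121400/746 = 163 HP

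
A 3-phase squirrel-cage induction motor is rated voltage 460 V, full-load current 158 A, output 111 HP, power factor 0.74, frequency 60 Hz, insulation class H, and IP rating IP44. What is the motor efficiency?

P_out = 111 × 746 = 82806 W
P_in = √3·V_L·I_L·cosφ = 1.732 × 460 × 158 × 0.74 = 93153 W
η = P_out / P_in = 82806 / 93153 = 0.889 = 88.9%

88.9 %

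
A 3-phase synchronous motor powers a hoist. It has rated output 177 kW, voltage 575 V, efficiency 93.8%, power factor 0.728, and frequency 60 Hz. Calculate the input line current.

260 A

P_out = 177 kW = 177000 W
P_in = P_out / η = 177000 / 0.938 = 188699 W
I_L = P_in / (√3·V_L·cosφ) = 188699 / (1.732 × 575 × 0.728) = 260 A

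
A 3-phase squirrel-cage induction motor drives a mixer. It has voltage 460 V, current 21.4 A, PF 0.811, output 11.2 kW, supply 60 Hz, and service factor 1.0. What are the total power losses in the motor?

2.63 kW

P_in = √3·V·I·cosφ = 1.732×460×21.4×0.811 = 13827 W
P_out = 11200 W
Losses = P_in − P_out = 13827 − 11200 = 2627 W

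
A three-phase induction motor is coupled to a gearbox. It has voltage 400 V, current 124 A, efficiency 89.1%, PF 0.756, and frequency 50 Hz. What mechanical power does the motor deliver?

P_in = √3·V·I·cosφ = 1.732 × 400 × 124 × 0.756 = 64946 W
P_out = η·P_in = 0.891 × 64946 = 57867 W

57.9 kW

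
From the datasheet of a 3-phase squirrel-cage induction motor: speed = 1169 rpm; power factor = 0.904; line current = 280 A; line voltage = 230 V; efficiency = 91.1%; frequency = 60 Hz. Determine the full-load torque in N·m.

P_in = √3·V·I·cosφ = 1.732 × 230 × 280 × 0.904 = 100833 W
P_out = η·P_in = 0.911 × 100833 = 91859 W
n = 1169 rpm
ω = 2π×1169/60 = 122.4 rad/s
τ = P_out/ω = 91859/122.4 = 750 N·m

750 N·m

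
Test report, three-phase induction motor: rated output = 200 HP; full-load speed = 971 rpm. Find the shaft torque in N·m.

P_out = 200 × 746 = 149200 W
ω = 2π × 971/60 = 101.7 rad/s
τ = P_out/ω = 149200/101.7 = 1470 N·m

1470 N·m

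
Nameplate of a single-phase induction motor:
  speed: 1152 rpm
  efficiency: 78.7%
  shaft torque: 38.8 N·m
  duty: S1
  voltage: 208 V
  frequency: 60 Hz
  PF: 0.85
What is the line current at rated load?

33.6 A

ω = 2π×1152/60 = 120.6 rad/s; P_out = τω = 38.8 × 120.6 = 4679 W
P_in = P_out / η = 4679 / 0.787 = 5945 W
I = P_in / (V·cosφ) = 5945 / (208 × 0.85) = 33.6 A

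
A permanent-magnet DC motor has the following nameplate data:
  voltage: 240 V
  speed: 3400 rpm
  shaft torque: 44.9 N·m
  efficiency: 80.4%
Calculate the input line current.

82.8 A

ω = 2π×3400/60 = 356 rad/s; P_out = τω = 44.9 × 356 = 15984 W
P_in = P_out / η = 15984 / 0.804 = 19881 W
I = P_in / V = 19881 / 240 = 82.8 A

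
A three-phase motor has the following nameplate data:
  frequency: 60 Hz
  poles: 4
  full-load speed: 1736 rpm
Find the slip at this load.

3.6 %

n_s = 120f/p = 120×60/4 = 1800 rpm
s = (n_s − n)/n_s = (1800 − 1736)/1800 = 0.0356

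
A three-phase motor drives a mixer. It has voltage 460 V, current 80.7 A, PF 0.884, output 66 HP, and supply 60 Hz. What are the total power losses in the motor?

P_in = √3·V·I·cosφ = 1.732×460×80.7×0.884 = 56837 W
P_out = 66×746 = 49236 W
Losses = P_in − P_out = 56837 − 49236 = 7601 W

7.6 kW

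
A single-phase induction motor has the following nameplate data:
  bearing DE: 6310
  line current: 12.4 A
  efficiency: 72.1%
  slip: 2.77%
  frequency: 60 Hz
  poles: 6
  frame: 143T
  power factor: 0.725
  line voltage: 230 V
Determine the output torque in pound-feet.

P_in = V·I·cosφ = 230 × 12.4 × 0.725 = 2068 W
P_out = η·P_in = 0.721 × 2068 = 1491 W
n_s = 120×60/6 = 1200 rpm; n = 1200×(1−0.0277) = 1167 rpm
ω = 2π×1167/60 = 122.2 rad/s
τ = P_out/ω = 1491/122.2 = 12.2 N·m
In lb·ft: 12.2/1.356 = 9 lb·ft

9 lb·ft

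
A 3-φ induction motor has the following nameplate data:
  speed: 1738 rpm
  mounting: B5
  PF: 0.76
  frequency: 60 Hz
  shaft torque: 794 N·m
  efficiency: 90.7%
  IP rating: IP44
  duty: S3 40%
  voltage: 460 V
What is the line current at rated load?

ω = 2π×1738/60 = 182 rad/s; P_out = τω = 794 × 182 = 144508 W
P_in = P_out / η = 144508 / 0.907 = 159325 W
I_L = P_in / (√3·V_L·cosφ) = 159325 / (1.732 × 460 × 0.76) = 263 A

263 A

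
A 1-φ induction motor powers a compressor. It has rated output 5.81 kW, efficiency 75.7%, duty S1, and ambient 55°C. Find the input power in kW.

P_out = 5810 W
P_in = P_out/η = 5810/0.757 = 7675 W = 7.68 kW

7.68 kW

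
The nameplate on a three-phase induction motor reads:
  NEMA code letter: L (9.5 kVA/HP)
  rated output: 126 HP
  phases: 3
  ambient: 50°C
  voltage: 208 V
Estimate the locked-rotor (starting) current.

S_LR = 9.5 × 126 = 1197 kVA
I_LR = S_LR/(√3·V_L) = 1197000/(1.732×208) = 3320 A

3320 A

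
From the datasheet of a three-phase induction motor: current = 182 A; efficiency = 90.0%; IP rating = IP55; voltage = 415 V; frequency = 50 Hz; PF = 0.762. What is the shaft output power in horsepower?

120 HP

P_in = √3·V·I·cosφ = 1.732 × 415 × 182 × 0.762 = 99683 W
P_out = η·P_in = 0.9 × 99683 = 89715 W
= 89715/746 = 120 HP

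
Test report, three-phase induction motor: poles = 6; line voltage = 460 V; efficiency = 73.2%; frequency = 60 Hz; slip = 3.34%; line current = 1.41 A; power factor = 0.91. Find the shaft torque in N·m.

6.16 N·m

P_in = √3·V·I·cosφ = 1.732 × 460 × 1.41 × 0.91 = 1022 W
P_out = η·P_in = 0.732 × 1022 = 748 W
n_s = 120×60/6 = 1200 rpm; n = 1200×(1−0.0334) = 1160 rpm
ω = 2π×1160/60 = 121.5 rad/s
τ = P_out/ω = 748/121.5 = 6.16 N·m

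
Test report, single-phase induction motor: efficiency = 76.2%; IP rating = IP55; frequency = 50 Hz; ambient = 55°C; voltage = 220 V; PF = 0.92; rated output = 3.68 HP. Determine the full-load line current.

P_out = 3.68 × 746 = 2745 W
P_in = P_out / η = 2745 / 0.762 = 3602 W
I = P_in / (V·cosφ) = 3602 / (220 × 0.92) = 17.8 A

17.8 A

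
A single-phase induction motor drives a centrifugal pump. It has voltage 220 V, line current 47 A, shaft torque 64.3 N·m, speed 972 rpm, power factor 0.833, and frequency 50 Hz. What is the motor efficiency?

ω = 2π × 972/60 = 101.8 rad/s; P_out = τω = 64.3 × 101.8 = 6546 W
P_in = V·I·cosφ = 220 × 47 × 0.833 = 8613 W
η = P_out / P_in = 6546 / 8613 = 0.760 = 76.0%

76.0 %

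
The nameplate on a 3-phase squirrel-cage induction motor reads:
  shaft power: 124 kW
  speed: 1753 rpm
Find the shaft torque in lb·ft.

ω = 2π × 1753/60 = 183.6 rad/s
τ = P/ω = 124000/183.6 = 675.4 N·m
In lb·ft: 675.4/1.356 = 498 lb·ft

498 lb·ft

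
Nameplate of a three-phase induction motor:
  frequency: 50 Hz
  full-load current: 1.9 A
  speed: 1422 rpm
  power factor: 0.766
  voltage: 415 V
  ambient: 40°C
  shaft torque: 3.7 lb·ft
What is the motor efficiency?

τ = 3.7 lb·ft × 1.356 = 5.017 N·m
ω = 2π × 1422/60 = 148.9 rad/s; P_out = τω = 5.017 × 148.9 = 747 W
P_in = √3·V_L·I_L·cosφ = 1.732 × 415 × 1.9 × 0.766 = 1046 W
η = P_out / P_in = 747 / 1046 = 0.714 = 71.4%

71.4 %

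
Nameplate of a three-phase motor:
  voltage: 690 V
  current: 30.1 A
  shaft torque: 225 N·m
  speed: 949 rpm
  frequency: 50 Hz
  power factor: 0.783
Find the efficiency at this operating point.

79.4 %

ω = 2π × 949/60 = 99.38 rad/s; P_out = τω = 225 × 99.38 = 22361 W
P_in = √3·V_L·I_L·cosφ = 1.732 × 690 × 30.1 × 0.783 = 28166 W
η = P_out / P_in = 22361 / 28166 = 0.794 = 79.4%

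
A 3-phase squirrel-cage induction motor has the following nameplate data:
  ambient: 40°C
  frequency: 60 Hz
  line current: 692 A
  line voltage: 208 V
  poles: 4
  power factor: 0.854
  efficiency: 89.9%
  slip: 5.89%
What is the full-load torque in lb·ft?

796 lb·ft

P_in = √3·V·I·cosφ = 1.732 × 208 × 692 × 0.854 = 212900 W
P_out = η·P_in = 0.899 × 212900 = 191397 W
n_s = 120×60/4 = 1800 rpm; n = 1800×(1−0.0589) = 1694 rpm
ω = 2π×1694/60 = 177.4 rad/s
τ = P_out/ω = 191397/177.4 = 1079 N·m
In lb·ft: 1079/1.356 = 796 lb·ft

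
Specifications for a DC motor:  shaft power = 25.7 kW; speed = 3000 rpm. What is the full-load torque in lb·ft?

ω = 2π × 3000/60 = 314.2 rad/s
τ = P/ω = 25700/314.2 = 81.8 N·m
In lb·ft: 81.8/1.356 = 60.3 lb·ft

60.3 lb·ft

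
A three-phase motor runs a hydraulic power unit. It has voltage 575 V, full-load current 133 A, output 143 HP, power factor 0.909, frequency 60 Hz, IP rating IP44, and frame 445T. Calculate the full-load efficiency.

88.6 %

P_out = 143 × 746 = 106678 W
P_in = √3·V_L·I_L·cosφ = 1.732 × 575 × 133 × 0.909 = 120401 W
η = P_out / P_in = 106678 / 120401 = 0.886 = 88.6%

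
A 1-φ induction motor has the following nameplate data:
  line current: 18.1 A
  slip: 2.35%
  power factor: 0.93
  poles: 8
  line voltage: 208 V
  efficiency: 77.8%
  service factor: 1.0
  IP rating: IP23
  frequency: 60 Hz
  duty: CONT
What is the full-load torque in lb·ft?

P_in = V·I·cosφ = 208 × 18.1 × 0.93 = 3501 W
P_out = η·P_in = 0.778 × 3501 = 2724 W
n_s = 120×60/8 = 900 rpm; n = 900×(1−0.0235) = 879 rpm
ω = 2π×879/60 = 92.05 rad/s
τ = P_out/ω = 2724/92.05 = 29.59 N·m
In lb·ft: 29.59/1.356 = 21.8 lb·ft

21.8 lb·ft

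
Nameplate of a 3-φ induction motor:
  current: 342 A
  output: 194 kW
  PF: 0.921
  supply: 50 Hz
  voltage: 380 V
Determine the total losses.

P_in = √3·V·I·cosφ = 1.732×380×342×0.921 = 207309 W
P_out = 194000 W
Losses = P_in − P_out = 207309 − 194000 = 13309 W

13.3 kW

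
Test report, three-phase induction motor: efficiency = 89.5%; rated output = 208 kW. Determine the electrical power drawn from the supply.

P_out = 208000 W
P_in = P_out/η = 208000/0.895 = 232402 W = 232 kW

232 kW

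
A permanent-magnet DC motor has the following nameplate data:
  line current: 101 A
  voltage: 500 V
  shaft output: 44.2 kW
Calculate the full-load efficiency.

87.5 %

P_out = 44.2 kW = 44200 W
P_in = V·I = 500 × 101 = 50500 W
η = P_out / P_in = 44200 / 50500 = 0.875 = 87.5%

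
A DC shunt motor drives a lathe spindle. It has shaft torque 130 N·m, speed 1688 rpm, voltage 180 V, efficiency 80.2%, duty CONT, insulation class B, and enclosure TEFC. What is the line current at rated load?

159 A

ω = 2π×1688/60 = 176.8 rad/s; P_out = τω = 130 × 176.8 = 22984 W
P_in = P_out / η = 22984 / 0.802 = 28658 W
I = P_in / V = 28658 / 180 = 159 A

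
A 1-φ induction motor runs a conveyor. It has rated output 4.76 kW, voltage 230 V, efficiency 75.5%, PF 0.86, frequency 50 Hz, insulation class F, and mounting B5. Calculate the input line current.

31.9 A

P_out = 4.76 kW = 4760 W
P_in = P_out / η = 4760 / 0.755 = 6305 W
I = P_in / (V·cosφ) = 6305 / (230 × 0.86) = 31.9 A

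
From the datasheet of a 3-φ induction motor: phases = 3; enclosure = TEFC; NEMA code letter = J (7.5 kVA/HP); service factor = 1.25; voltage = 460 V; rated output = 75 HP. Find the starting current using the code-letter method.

706 A

S_LR = 7.5 × 75 = 562.5 kVA
I_LR = S_LR/(√3·V_L) = 562500/(1.732×460) = 706 A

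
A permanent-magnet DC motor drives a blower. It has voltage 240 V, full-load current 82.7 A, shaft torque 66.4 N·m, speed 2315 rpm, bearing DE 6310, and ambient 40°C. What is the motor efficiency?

81.1 %

ω = 2π × 2315/60 = 242.4 rad/s; P_out = τω = 66.4 × 242.4 = 16095 W
P_in = V·I = 240 × 82.7 = 19848 W
η = P_out / P_in = 16095 / 19848 = 0.811 = 81.1%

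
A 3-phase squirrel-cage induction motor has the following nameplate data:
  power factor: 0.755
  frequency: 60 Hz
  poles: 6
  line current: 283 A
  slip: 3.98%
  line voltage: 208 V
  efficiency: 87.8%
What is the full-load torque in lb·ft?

P_in = √3·V·I·cosφ = 1.732 × 208 × 283 × 0.755 = 76974 W
P_out = η·P_in = 0.878 × 76974 = 67583 W
n_s = 120×60/6 = 1200 rpm; n = 1200×(1−0.0398) = 1152 rpm
ω = 2π×1152/60 = 120.6 rad/s
τ = P_out/ω = 67583/120.6 = 560.4 N·m
In lb·ft: 560.4/1.356 = 413 lb·ft

413 lb·ft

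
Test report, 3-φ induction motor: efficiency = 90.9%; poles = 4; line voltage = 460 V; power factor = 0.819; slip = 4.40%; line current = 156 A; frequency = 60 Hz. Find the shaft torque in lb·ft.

379 lb·ft

P_in = √3·V·I·cosφ = 1.732 × 460 × 156 × 0.819 = 101792 W
P_out = η·P_in = 0.909 × 101792 = 92529 W
n_s = 120×60/4 = 1800 rpm; n = 1800×(1−0.044) = 1721 rpm
ω = 2π×1721/60 = 180.2 rad/s
τ = P_out/ω = 92529/180.2 = 513.5 N·m
In lb·ft: 513.5/1.356 = 379 lb·ft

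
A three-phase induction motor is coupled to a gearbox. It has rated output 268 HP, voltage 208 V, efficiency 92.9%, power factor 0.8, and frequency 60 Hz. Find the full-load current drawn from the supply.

P_out = 268 × 746 = 199928 W
P_in = P_out / η = 199928 / 0.929 = 215208 W
I_L = P_in / (√3·V_L·cosφ) = 215208 / (1.732 × 208 × 0.8) = 747 A

747 A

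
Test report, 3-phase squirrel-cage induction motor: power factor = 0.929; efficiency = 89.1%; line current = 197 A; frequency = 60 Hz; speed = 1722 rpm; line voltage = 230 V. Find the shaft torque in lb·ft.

266 lb·ft

P_in = √3·V·I·cosφ = 1.732 × 230 × 197 × 0.929 = 72905 W
P_out = η·P_in = 0.891 × 72905 = 64958 W
n = 1722 rpm
ω = 2π×1722/60 = 180.3 rad/s
τ = P_out/ω = 64958/180.3 = 360.3 N·m
In lb·ft: 360.3/1.356 = 266 lb·ft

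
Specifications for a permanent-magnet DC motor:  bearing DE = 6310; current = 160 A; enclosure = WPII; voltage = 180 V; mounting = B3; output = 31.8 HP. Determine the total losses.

P_in = V·I = 180×160 = 28800 W
P_out = 31.8×746 = 23723 W
Losses = P_in − P_out = 28800 − 23723 = 5077 W

5080 W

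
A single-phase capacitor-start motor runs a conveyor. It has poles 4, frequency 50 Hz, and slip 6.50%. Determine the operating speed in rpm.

n_s = 120f/p = 120×50/4 = 1500 rpm
n = n_s(1 − s) = 1500 × (1 − 0.065) = 1402 rpm

1402 rpm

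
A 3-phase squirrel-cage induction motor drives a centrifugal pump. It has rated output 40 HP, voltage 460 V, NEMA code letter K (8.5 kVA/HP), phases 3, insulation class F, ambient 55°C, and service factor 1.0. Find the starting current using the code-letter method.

S_LR = 8.5 × 40 = 340 kVA
I_LR = S_LR/(√3·V_L) = 340000/(1.732×460) = 427 A

427 A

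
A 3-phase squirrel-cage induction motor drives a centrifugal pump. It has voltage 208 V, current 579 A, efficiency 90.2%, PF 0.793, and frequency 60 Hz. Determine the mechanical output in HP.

P_in = √3·V·I·cosφ = 1.732 × 208 × 579 × 0.793 = 165410 W
P_out = η·P_in = 0.902 × 165410 = 149200 W
= 149200/746 = 200 HP

200 HP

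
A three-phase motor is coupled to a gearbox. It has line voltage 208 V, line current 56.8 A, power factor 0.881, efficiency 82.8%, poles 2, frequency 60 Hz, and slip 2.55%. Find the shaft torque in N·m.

P_in = √3·V·I·cosφ = 1.732 × 208 × 56.8 × 0.881 = 18027 W
P_out = η·P_in = 0.828 × 18027 = 14926 W
n_s = 120×60/2 = 3600 rpm; n = 3600×(1−0.0255) = 3508 rpm
ω = 2π×3508/60 = 367.4 rad/s
τ = P_out/ω = 14926/367.4 = 40.6 N·m

40.6 N·m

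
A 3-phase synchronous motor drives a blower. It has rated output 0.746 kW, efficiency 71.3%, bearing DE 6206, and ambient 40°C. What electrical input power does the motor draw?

1.05 kW

P_out = 746 W
P_in = P_out/η = 746/0.713 = 1046 W = 1.05 kW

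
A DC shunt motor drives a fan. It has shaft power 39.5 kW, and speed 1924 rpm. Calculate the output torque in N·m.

ω = 2π × 1924/60 = 201.5 rad/s
τ = P/ω = 39500/201.5 = 196 N·m

196 N·m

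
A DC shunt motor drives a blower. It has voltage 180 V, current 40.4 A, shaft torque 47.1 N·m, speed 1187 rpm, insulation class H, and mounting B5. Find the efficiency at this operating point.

80.5 %

ω = 2π × 1187/60 = 124.3 rad/s; P_out = τω = 47.1 × 124.3 = 5855 W
P_in = V·I = 180 × 40.4 = 7272 W
η = P_out / P_in = 5855 / 7272 = 0.805 = 80.5%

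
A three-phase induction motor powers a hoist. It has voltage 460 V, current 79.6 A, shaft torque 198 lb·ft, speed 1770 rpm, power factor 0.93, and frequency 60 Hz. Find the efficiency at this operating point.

84.4 %

τ = 198 lb·ft × 1.356 = 268.5 N·m
ω = 2π × 1770/60 = 185.4 rad/s; P_out = τω = 268.5 × 185.4 = 49780 W
P_in = √3·V_L·I_L·cosφ = 1.732 × 460 × 79.6 × 0.93 = 58980 W
η = P_out / P_in = 49780 / 58980 = 0.844 = 84.4%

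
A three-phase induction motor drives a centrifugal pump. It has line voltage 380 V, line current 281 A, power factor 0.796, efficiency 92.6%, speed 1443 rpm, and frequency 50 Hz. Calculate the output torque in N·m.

902 N·m

P_in = √3·V·I·cosφ = 1.732 × 380 × 281 × 0.796 = 147215 W
P_out = η·P_in = 0.926 × 147215 = 136321 W
n = 1443 rpm
ω = 2π×1443/60 = 151.1 rad/s
τ = P_out/ω = 136321/151.1 = 902 N·m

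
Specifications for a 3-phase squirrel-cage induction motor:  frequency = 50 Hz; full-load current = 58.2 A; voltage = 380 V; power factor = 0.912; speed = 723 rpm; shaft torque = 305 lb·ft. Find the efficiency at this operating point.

89.6 %

τ = 305 lb·ft × 1.356 = 413.6 N·m
ω = 2π × 723/60 = 75.71 rad/s; P_out = τω = 413.6 × 75.71 = 31314 W
P_in = √3·V_L·I_L·cosφ = 1.732 × 380 × 58.2 × 0.912 = 34934 W
η = P_out / P_in = 31314 / 34934 = 0.896 = 89.6%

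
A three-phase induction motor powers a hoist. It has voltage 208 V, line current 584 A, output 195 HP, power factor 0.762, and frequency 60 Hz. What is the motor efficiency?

P_out = 195 × 746 = 145470 W
P_in = √3·V_L·I_L·cosφ = 1.732 × 208 × 584 × 0.762 = 160317 W
η = P_out / P_in = 145470 / 160317 = 0.907 = 90.7%

90.7 %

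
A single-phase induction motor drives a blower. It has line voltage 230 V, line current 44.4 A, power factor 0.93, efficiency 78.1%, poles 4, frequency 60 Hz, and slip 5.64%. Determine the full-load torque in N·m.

41.7 N·m

P_in = V·I·cosφ = 230 × 44.4 × 0.93 = 9497 W
P_out = η·P_in = 0.781 × 9497 = 7417 W
n_s = 120×60/4 = 1800 rpm; n = 1800×(1−0.0564) = 1698 rpm
ω = 2π×1698/60 = 177.8 rad/s
τ = P_out/ω = 7417/177.8 = 41.7 N·m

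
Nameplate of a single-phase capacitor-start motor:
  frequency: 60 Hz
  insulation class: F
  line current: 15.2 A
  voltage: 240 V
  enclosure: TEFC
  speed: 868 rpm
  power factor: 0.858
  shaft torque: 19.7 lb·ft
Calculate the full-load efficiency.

77.6 %

τ = 19.7 lb·ft × 1.356 = 26.71 N·m
ω = 2π × 868/60 = 90.9 rad/s; P_out = τω = 26.71 × 90.9 = 2428 W
P_in = V·I·cosφ = 240 × 15.2 × 0.858 = 3130 W
η = P_out / P_in = 2428 / 3130 = 0.776 = 77.6%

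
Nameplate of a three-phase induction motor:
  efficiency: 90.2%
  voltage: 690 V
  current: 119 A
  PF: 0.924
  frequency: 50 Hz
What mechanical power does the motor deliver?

119 kW

P_in = √3·V·I·cosφ = 1.732 × 690 × 119 × 0.924 = 131406 W
P_out = η·P_in = 0.902 × 131406 = 118528 W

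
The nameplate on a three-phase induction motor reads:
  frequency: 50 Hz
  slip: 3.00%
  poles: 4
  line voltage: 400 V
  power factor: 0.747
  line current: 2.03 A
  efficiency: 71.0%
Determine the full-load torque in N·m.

4.9 N·m

P_in = √3·V·I·cosφ = 1.732 × 400 × 2.03 × 0.747 = 1051 W
P_out = η·P_in = 0.71 × 1051 = 746 W
n_s = 120×50/4 = 1500 rpm; n = 1500×(1−0.03) = 1455 rpm
ω = 2π×1455/60 = 152.4 rad/s
τ = P_out/ω = 746/152.4 = 4.9 N·m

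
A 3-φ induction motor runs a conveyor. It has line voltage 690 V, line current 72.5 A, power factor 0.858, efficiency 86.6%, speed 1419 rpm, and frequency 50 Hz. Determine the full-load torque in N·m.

433 N·m

P_in = √3·V·I·cosφ = 1.732 × 690 × 72.5 × 0.858 = 74340 W
P_out = η·P_in = 0.866 × 74340 = 64378 W
n = 1419 rpm
ω = 2π×1419/60 = 148.6 rad/s
τ = P_out/ω = 64378/148.6 = 433 N·m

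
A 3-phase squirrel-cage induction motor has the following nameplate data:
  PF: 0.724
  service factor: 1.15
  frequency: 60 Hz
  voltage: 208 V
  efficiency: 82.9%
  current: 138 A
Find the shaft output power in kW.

P_in = √3·V·I·cosφ = 1.732 × 208 × 138 × 0.724 = 35994 W
P_out = η·P_in = 0.829 × 35994 = 29839 W

29.8 kW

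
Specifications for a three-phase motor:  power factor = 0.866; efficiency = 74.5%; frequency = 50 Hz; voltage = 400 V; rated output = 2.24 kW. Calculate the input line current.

P_out = 2.24 kW = 2240 W
P_in = P_out / η = 2240 / 0.745 = 3007 W
I_L = P_in / (√3·V_L·cosφ) = 3007 / (1.732 × 400 × 0.866) = 5.01 A

5.01 A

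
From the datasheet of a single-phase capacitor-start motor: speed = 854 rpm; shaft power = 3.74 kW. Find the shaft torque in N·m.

41.8 N·m

ω = 2π × 854/60 = 89.43 rad/s
τ = P/ω = 3740/89.43 = 41.8 N·m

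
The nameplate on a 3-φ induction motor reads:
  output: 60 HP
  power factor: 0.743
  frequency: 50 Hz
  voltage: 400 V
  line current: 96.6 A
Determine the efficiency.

90.0 %

P_out = 60 × 746 = 44760 W
P_in = √3·V_L·I_L·cosφ = 1.732 × 400 × 96.6 × 0.743 = 49725 W
η = P_out / P_in = 44760 / 49725 = 0.900 = 90.0%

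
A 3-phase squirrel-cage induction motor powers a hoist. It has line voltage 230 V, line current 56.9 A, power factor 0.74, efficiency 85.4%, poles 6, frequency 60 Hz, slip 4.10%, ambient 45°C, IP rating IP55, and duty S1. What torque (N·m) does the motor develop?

119 N·m

P_in = √3·V·I·cosφ = 1.732 × 230 × 56.9 × 0.74 = 16773 W
P_out = η·P_in = 0.854 × 16773 = 14324 W
n_s = 120×60/6 = 1200 rpm; n = 1200×(1−0.041) = 1151 rpm
ω = 2π×1151/60 = 120.5 rad/s
τ = P_out/ω = 14324/120.5 = 119 N·m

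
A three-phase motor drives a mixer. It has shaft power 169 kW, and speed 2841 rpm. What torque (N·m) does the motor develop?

568 N·m

ω = 2π × 2841/60 = 297.5 rad/s
τ = P/ω = 169000/297.5 = 568 N·m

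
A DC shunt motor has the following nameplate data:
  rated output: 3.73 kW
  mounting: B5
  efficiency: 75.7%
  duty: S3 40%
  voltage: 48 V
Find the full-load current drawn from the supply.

P_out = 3.73 kW = 3730 W
P_in = P_out / η = 3730 / 0.757 = 4927 W
I = P_in / V = 4927 / 48 = 103 A

103 A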